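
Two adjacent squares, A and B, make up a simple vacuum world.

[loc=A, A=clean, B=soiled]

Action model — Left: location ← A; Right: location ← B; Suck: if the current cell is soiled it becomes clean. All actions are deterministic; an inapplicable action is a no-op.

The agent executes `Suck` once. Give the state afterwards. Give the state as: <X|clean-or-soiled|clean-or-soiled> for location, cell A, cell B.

start: <A|clean|soiled>
step 1/1 (Suck): <A|clean|soiled>

<A|clean|soiled>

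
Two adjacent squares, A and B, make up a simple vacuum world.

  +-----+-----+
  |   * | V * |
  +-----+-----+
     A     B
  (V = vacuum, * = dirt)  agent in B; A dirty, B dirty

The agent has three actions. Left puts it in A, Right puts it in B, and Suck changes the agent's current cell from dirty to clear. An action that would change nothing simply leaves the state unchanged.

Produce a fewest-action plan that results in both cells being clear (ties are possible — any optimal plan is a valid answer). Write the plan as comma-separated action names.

Suck, Left, Suck

1) do Suck; now in B — A dirty, B clear
2) do Left; now in A — A dirty, B clear
3) do Suck; now in A — A clear, B clear
min 3: Suck B + move + Suck A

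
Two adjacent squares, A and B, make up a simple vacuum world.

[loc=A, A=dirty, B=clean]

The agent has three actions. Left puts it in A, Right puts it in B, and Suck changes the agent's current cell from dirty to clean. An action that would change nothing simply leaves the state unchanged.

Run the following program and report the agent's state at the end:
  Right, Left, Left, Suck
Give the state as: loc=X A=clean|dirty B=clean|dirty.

loc=A A=clean B=clean

t=1 Right ⇒ loc=B A=dirty B=clean
t=2 Left ⇒ loc=A A=dirty B=clean
t=3 Left ⇒ loc=A A=dirty B=clean
t=4 Suck ⇒ loc=A A=clean B=clean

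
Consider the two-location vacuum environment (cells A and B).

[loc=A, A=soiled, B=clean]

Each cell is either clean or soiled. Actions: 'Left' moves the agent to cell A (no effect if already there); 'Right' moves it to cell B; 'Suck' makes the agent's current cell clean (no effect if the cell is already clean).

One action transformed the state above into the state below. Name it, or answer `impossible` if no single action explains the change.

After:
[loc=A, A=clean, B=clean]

try  Left: (A; A:soiled, B:clean)
try Right: (B; A:soiled, B:clean)
try  Suck: (A; A:clean, B:clean)  ← match

Suck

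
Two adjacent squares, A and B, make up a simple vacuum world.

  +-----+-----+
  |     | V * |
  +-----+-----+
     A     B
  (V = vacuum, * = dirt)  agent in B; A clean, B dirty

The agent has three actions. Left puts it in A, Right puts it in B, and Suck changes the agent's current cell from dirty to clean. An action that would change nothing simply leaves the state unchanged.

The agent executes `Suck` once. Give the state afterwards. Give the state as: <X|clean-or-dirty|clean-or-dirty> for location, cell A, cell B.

start: <B|clean|dirty>
t=1 Suck ⇒ <B|clean|clean>

<B|clean|clean>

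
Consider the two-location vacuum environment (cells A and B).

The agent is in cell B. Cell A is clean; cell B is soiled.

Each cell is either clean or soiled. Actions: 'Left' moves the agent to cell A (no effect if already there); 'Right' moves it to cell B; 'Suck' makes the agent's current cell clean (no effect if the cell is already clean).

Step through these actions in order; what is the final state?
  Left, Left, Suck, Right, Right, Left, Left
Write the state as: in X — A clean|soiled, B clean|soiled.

in A — A clean, B soiled

1. Left → in A — A clean, B soiled
2. Left → in A — A clean, B soiled
3. Suck → in A — A clean, B soiled
4. Right → in B — A clean, B soiled
5. Right → in B — A clean, B soiled
6. Left → in A — A clean, B soiled
7. Left → in A — A clean, B soiled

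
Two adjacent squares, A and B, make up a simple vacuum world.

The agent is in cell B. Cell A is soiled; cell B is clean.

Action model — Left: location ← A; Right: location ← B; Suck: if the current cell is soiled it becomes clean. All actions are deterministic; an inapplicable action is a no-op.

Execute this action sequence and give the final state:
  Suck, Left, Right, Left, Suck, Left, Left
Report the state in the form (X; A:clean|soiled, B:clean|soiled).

(A; A:clean, B:clean)

Suck (#1): (B; A:soiled, B:clean)
Left (#2): (A; A:soiled, B:clean)
Right (#3): (B; A:soiled, B:clean)
Left (#4): (A; A:soiled, B:clean)
Suck (#5): (A; A:clean, B:clean)
Left (#6): (A; A:clean, B:clean)
Left (#7): (A; A:clean, B:clean)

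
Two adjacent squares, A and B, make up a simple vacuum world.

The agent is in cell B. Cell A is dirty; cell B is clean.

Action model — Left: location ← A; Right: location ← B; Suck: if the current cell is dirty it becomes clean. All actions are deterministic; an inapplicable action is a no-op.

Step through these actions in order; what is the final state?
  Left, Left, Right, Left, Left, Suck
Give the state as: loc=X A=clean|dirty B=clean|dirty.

[1] after Left: loc=A A=dirty B=clean
[2] after Left: loc=A A=dirty B=clean
[3] after Right: loc=B A=dirty B=clean
[4] after Left: loc=A A=dirty B=clean
[5] after Left: loc=A A=dirty B=clean
[6] after Suck: loc=A A=clean B=clean

loc=A A=clean B=clean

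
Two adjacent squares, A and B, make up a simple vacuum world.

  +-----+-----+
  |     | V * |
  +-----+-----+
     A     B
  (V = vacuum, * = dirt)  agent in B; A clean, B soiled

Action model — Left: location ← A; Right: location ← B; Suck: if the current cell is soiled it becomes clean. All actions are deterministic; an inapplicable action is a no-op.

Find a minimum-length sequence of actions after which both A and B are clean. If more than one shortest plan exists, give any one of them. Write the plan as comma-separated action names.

Suck

t=1 Suck ⇒ in B — A clean, B clean
min 1: B is soiled, one Suck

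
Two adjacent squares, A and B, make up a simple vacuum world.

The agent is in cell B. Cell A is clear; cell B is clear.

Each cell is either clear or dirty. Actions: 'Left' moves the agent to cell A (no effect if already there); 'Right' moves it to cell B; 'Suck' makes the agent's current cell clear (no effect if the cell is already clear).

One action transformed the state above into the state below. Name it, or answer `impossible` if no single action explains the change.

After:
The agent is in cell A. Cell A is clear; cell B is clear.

try  Left: (A; A:clear, B:clear)  ← match
try Right: (B; A:clear, B:clear)
try  Suck: (B; A:clear, B:clear)

Left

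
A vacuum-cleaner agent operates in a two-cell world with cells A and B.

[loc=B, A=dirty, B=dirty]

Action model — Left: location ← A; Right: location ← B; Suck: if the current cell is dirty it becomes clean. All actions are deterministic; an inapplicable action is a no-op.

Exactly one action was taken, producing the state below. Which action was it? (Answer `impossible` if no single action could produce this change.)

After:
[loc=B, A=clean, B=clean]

try  Left: (A; A:dirty, B:dirty)
try Right: (B; A:dirty, B:dirty)
try  Suck: (B; A:dirty, B:clean)
no single action produces the after-state

impossible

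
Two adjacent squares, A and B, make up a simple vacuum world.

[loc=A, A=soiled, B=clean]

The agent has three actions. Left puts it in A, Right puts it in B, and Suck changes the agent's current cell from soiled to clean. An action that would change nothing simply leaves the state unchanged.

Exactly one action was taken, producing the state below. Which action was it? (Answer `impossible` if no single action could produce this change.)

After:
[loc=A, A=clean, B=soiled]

try  Left: (A; A:soiled, B:clean)
try Right: (B; A:soiled, B:clean)
try  Suck: (A; A:clean, B:clean)
no single action produces the after-state

impossible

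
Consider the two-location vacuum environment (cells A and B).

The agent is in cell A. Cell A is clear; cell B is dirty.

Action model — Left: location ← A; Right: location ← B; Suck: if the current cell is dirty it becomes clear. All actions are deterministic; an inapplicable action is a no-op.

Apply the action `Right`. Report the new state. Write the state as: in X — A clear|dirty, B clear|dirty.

in B — A clear, B dirty

start: in A — A clear, B dirty
Right (#1): in B — A clear, B dirty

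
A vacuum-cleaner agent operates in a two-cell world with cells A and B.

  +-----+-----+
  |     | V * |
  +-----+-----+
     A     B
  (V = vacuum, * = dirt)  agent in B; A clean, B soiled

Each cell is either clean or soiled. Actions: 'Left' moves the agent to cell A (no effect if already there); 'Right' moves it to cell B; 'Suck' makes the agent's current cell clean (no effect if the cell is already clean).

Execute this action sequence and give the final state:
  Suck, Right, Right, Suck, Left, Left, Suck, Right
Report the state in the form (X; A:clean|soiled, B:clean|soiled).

[1] after Suck: (B; A:clean, B:clean)
[2] after Right: (B; A:clean, B:clean)
[3] after Right: (B; A:clean, B:clean)
[4] after Suck: (B; A:clean, B:clean)
[5] after Left: (A; A:clean, B:clean)
[6] after Left: (A; A:clean, B:clean)
[7] after Suck: (A; A:clean, B:clean)
[8] after Right: (B; A:clean, B:clean)

(B; A:clean, B:clean)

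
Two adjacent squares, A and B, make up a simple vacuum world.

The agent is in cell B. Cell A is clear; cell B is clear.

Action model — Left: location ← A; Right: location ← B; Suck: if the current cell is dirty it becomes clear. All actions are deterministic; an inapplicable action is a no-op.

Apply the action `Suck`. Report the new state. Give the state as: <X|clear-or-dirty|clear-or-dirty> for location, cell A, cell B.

start: <B|clear|clear>
t=1 Suck ⇒ <B|clear|clear>

<B|clear|clear>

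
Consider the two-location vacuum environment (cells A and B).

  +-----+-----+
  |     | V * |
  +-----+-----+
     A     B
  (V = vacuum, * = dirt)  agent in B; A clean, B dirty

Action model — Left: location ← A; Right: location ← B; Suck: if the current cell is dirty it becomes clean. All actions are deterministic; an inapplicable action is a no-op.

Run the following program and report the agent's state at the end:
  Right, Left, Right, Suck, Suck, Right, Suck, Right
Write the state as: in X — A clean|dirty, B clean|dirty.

Right (#1): in B — A clean, B dirty
Left (#2): in A — A clean, B dirty
Right (#3): in B — A clean, B dirty
Suck (#4): in B — A clean, B clean
Suck (#5): in B — A clean, B clean
Right (#6): in B — A clean, B clean
Suck (#7): in B — A clean, B clean
Right (#8): in B — A clean, B clean

in B — A clean, B clean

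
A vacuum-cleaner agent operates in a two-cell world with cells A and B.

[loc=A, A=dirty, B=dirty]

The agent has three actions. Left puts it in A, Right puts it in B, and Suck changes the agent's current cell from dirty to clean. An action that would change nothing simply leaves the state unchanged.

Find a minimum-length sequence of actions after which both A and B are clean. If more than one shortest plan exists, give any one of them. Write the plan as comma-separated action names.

Suck, Right, Suck

[1] after Suck: (A; A:clean, B:dirty)
[2] after Right: (B; A:clean, B:dirty)
[3] after Suck: (B; A:clean, B:clean)
min 3: Suck A + move + Suck B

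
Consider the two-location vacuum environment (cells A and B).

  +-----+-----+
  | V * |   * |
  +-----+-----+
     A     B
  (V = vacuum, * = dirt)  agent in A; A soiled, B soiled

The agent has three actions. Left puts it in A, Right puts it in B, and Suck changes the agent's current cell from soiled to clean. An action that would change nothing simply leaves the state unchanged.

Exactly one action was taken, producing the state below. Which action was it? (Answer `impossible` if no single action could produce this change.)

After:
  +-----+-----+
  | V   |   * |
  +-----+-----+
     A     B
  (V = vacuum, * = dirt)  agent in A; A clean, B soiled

Suck

try  Left: loc=A A=soiled B=soiled
try Right: loc=B A=soiled B=soiled
try  Suck: loc=A A=clean B=soiled  ← match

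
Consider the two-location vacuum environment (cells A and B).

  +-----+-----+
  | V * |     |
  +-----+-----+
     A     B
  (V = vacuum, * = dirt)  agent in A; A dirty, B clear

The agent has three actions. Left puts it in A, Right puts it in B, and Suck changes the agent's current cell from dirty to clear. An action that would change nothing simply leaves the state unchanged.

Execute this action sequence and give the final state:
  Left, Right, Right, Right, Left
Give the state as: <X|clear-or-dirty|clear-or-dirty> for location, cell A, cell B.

t=1 Left ⇒ <A|dirty|clear>
t=2 Right ⇒ <B|dirty|clear>
t=3 Right ⇒ <B|dirty|clear>
t=4 Right ⇒ <B|dirty|clear>
t=5 Left ⇒ <A|dirty|clear>

<A|dirty|clear>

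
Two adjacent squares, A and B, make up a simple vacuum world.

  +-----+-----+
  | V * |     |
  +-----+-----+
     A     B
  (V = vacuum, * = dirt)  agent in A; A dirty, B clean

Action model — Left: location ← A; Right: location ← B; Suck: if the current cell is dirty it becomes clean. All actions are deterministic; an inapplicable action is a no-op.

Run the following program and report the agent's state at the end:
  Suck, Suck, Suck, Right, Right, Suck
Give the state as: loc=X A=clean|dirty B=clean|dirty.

loc=B A=clean B=clean

[1] after Suck: loc=A A=clean B=clean
[2] after Suck: loc=A A=clean B=clean
[3] after Suck: loc=A A=clean B=clean
[4] after Right: loc=B A=clean B=clean
[5] after Right: loc=B A=clean B=clean
[6] after Suck: loc=B A=clean B=clean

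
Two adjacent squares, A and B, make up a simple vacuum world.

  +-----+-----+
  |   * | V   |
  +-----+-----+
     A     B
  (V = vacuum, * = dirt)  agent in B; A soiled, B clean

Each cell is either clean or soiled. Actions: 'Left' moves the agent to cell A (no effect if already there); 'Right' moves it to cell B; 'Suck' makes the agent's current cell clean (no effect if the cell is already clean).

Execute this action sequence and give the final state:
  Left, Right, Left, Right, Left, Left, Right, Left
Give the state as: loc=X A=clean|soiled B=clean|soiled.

t=1 Left ⇒ loc=A A=soiled B=clean
t=2 Right ⇒ loc=B A=soiled B=clean
t=3 Left ⇒ loc=A A=soiled B=clean
t=4 Right ⇒ loc=B A=soiled B=clean
t=5 Left ⇒ loc=A A=soiled B=clean
t=6 Left ⇒ loc=A A=soiled B=clean
t=7 Right ⇒ loc=B A=soiled B=clean
t=8 Left ⇒ loc=A A=soiled B=clean

loc=A A=soiled B=clean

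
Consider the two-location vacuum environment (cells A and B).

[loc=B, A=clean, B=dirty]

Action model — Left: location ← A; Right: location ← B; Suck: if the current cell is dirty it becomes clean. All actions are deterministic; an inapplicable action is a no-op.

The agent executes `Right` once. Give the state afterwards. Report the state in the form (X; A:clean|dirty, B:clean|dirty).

start: (B; A:clean, B:dirty)
Right (#1): (B; A:clean, B:dirty)

(B; A:clean, B:dirty)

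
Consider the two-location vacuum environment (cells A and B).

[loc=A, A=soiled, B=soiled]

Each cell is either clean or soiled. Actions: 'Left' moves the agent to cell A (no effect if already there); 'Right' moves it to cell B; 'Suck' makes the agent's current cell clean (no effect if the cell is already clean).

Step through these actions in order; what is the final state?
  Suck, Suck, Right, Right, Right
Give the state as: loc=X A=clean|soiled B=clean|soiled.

loc=B A=clean B=soiled

1) do Suck; now loc=A A=clean B=soiled
2) do Suck; now loc=A A=clean B=soiled
3) do Right; now loc=B A=clean B=soiled
4) do Right; now loc=B A=clean B=soiled
5) do Right; now loc=B A=clean B=soiled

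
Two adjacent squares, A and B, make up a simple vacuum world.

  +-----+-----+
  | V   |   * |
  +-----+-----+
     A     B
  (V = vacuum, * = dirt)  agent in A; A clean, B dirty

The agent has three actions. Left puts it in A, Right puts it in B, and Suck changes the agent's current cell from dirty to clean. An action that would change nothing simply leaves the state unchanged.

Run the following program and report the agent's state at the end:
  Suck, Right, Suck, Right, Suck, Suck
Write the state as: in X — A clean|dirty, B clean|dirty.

in B — A clean, B clean

t=1 Suck ⇒ in A — A clean, B dirty
t=2 Right ⇒ in B — A clean, B dirty
t=3 Suck ⇒ in B — A clean, B clean
t=4 Right ⇒ in B — A clean, B clean
t=5 Suck ⇒ in B — A clean, B clean
t=6 Suck ⇒ in B — A clean, B clean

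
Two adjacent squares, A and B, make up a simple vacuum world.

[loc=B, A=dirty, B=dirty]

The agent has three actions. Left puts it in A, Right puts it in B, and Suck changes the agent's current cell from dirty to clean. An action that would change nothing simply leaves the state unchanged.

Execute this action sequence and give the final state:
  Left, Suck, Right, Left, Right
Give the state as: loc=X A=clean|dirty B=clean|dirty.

loc=B A=clean B=dirty

[1] after Left: loc=A A=dirty B=dirty
[2] after Suck: loc=A A=clean B=dirty
[3] after Right: loc=B A=clean B=dirty
[4] after Left: loc=A A=clean B=dirty
[5] after Right: loc=B A=clean B=dirty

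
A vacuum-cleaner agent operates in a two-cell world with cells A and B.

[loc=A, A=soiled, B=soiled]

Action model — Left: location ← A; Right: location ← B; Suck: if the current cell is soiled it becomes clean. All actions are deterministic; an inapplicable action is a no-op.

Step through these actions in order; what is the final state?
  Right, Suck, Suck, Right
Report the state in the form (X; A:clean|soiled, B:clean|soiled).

(B; A:soiled, B:clean)

t=1 Right ⇒ (B; A:soiled, B:soiled)
t=2 Suck ⇒ (B; A:soiled, B:clean)
t=3 Suck ⇒ (B; A:soiled, B:clean)
t=4 Right ⇒ (B; A:soiled, B:clean)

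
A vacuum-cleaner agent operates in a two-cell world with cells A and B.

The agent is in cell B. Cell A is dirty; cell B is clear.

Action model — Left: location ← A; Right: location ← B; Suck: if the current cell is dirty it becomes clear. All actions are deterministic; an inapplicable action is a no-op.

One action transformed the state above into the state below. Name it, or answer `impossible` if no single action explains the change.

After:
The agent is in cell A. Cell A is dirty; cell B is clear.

try  Left: (A; A:dirty, B:clear)  ← match
try Right: (B; A:dirty, B:clear)
try  Suck: (B; A:dirty, B:clear)

Left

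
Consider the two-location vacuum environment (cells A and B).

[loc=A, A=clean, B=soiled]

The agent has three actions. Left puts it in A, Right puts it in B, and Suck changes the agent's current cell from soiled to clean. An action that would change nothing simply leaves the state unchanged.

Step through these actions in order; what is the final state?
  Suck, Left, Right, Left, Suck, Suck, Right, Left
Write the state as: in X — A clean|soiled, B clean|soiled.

in A — A clean, B soiled

1) do Suck; now in A — A clean, B soiled
2) do Left; now in A — A clean, B soiled
3) do Right; now in B — A clean, B soiled
4) do Left; now in A — A clean, B soiled
5) do Suck; now in A — A clean, B soiled
6) do Suck; now in A — A clean, B soiled
7) do Right; now in B — A clean, B soiled
8) do Left; now in A — A clean, B soiled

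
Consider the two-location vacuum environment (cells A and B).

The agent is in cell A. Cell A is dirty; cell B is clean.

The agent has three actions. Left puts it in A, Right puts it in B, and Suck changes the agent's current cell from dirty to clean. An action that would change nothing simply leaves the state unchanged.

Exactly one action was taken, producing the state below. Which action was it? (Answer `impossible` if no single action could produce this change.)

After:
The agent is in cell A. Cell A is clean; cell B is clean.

try  Left: <A|dirty|clean>
try Right: <B|dirty|clean>
try  Suck: <A|clean|clean>  ← match

Suck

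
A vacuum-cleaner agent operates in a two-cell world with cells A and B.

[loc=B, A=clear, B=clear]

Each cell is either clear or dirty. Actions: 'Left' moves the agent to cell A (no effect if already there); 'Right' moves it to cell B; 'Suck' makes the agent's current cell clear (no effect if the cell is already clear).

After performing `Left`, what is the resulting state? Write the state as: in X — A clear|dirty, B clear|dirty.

start: in B — A clear, B clear
step 1/1 (Left): in A — A clear, B clear

in A — A clear, B clear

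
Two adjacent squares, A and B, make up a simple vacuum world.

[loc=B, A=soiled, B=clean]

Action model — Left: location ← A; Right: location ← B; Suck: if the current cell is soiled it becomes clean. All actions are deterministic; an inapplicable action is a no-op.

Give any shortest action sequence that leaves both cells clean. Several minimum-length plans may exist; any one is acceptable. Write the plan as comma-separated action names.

1. Left → in A — A soiled, B clean
2. Suck → in A — A clean, B clean
min 2: go A then Suck

Left, Suck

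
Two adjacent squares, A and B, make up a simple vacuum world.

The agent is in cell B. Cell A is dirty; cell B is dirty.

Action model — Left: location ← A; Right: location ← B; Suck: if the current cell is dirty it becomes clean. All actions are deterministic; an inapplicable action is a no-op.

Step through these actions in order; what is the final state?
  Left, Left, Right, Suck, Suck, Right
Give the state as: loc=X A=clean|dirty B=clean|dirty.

loc=B A=dirty B=clean

t=1 Left ⇒ loc=A A=dirty B=dirty
t=2 Left ⇒ loc=A A=dirty B=dirty
t=3 Right ⇒ loc=B A=dirty B=dirty
t=4 Suck ⇒ loc=B A=dirty B=clean
t=5 Suck ⇒ loc=B A=dirty B=clean
t=6 Right ⇒ loc=B A=dirty B=clean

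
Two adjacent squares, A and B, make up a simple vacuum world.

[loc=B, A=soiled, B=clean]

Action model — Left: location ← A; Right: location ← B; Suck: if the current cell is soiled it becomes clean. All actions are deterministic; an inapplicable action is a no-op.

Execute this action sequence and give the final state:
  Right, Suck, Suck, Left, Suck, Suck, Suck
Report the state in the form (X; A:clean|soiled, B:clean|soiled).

step 1/7 (Right): (B; A:soiled, B:clean)
step 2/7 (Suck): (B; A:soiled, B:clean)
step 3/7 (Suck): (B; A:soiled, B:clean)
step 4/7 (Left): (A; A:soiled, B:clean)
step 5/7 (Suck): (A; A:clean, B:clean)
step 6/7 (Suck): (A; A:clean, B:clean)
step 7/7 (Suck): (A; A:clean, B:clean)

(A; A:clean, B:clean)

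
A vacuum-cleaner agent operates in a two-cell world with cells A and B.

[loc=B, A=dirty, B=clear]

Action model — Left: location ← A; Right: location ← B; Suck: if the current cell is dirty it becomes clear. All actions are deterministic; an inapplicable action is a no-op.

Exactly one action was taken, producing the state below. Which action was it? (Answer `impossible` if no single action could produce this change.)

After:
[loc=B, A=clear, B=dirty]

impossible

try  Left: in A — A dirty, B clear
try Right: in B — A dirty, B clear
try  Suck: in B — A dirty, B clear
no single action produces the after-state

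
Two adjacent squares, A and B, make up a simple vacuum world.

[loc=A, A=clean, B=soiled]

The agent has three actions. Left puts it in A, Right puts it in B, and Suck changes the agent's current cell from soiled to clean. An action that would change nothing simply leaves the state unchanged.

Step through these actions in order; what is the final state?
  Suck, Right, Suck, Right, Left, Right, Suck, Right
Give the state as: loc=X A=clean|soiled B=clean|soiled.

1. Suck → loc=A A=clean B=soiled
2. Right → loc=B A=clean B=soiled
3. Suck → loc=B A=clean B=clean
4. Right → loc=B A=clean B=clean
5. Left → loc=A A=clean B=clean
6. Right → loc=B A=clean B=clean
7. Suck → loc=B A=clean B=clean
8. Right → loc=B A=clean B=clean

loc=B A=clean B=clean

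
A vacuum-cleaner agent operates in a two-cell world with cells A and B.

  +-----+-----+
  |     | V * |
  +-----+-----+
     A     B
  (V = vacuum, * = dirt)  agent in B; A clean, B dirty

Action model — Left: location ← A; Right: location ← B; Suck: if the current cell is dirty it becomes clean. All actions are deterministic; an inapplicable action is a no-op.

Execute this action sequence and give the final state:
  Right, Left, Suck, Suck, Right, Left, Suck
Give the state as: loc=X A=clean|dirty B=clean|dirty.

1. Right → loc=B A=clean B=dirty
2. Left → loc=A A=clean B=dirty
3. Suck → loc=A A=clean B=dirty
4. Suck → loc=A A=clean B=dirty
5. Right → loc=B A=clean B=dirty
6. Left → loc=A A=clean B=dirty
7. Suck → loc=A A=clean B=dirty

loc=A A=clean B=dirty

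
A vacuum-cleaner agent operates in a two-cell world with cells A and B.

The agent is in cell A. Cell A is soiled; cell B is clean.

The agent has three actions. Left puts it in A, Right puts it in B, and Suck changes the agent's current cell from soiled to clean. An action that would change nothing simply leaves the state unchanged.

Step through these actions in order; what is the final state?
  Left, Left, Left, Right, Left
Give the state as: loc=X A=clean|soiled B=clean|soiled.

loc=A A=soiled B=clean

t=1 Left ⇒ loc=A A=soiled B=clean
t=2 Left ⇒ loc=A A=soiled B=clean
t=3 Left ⇒ loc=A A=soiled B=clean
t=4 Right ⇒ loc=B A=soiled B=clean
t=5 Left ⇒ loc=A A=soiled B=clean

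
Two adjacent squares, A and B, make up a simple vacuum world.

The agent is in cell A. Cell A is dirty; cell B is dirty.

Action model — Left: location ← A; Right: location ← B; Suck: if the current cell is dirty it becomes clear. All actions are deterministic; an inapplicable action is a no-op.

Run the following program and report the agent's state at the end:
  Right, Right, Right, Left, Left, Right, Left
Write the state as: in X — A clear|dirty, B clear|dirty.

in A — A dirty, B dirty

[1] after Right: in B — A dirty, B dirty
[2] after Right: in B — A dirty, B dirty
[3] after Right: in B — A dirty, B dirty
[4] after Left: in A — A dirty, B dirty
[5] after Left: in A — A dirty, B dirty
[6] after Right: in B — A dirty, B dirty
[7] after Left: in A — A dirty, B dirty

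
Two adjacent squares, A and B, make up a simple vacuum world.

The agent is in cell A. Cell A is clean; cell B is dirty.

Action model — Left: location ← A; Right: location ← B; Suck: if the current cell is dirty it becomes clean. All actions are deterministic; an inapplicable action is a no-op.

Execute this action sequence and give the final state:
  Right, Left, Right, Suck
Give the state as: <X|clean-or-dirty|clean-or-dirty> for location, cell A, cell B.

<B|clean|clean>

1. Right → <B|clean|dirty>
2. Left → <A|clean|dirty>
3. Right → <B|clean|dirty>
4. Suck → <B|clean|clean>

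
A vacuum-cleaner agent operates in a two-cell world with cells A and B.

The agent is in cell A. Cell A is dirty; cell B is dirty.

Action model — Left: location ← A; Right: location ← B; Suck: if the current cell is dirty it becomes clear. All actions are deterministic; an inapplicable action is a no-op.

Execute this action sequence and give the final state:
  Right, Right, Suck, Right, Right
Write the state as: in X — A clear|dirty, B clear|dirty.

t=1 Right ⇒ in B — A dirty, B dirty
t=2 Right ⇒ in B — A dirty, B dirty
t=3 Suck ⇒ in B — A dirty, B clear
t=4 Right ⇒ in B — A dirty, B clear
t=5 Right ⇒ in B — A dirty, B clear

in B — A dirty, B clear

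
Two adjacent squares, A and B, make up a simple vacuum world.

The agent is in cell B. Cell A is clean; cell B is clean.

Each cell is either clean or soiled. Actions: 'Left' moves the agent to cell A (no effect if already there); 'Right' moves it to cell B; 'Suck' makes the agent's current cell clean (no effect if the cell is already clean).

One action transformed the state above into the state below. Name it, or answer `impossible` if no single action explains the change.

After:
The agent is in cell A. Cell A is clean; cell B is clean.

Left

try  Left: (A; A:clean, B:clean)  ← match
try Right: (B; A:clean, B:clean)
try  Suck: (B; A:clean, B:clean)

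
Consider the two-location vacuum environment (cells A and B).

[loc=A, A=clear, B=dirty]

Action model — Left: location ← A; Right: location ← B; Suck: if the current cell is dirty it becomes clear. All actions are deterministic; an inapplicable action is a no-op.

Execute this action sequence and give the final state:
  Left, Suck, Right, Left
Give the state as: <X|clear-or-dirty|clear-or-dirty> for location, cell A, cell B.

[1] after Left: <A|clear|dirty>
[2] after Suck: <A|clear|dirty>
[3] after Right: <B|clear|dirty>
[4] after Left: <A|clear|dirty>

<A|clear|dirty>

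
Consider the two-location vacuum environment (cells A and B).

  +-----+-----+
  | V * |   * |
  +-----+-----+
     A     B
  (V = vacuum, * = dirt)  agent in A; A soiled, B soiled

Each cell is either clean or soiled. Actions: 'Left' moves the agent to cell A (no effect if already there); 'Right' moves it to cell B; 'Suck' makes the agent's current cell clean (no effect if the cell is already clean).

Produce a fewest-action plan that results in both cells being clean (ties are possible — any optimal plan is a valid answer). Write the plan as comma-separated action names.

[1] after Suck: <A|clean|soiled>
[2] after Right: <B|clean|soiled>
[3] after Suck: <B|clean|clean>
min 3: Suck A + move + Suck B

Suck, Right, Suck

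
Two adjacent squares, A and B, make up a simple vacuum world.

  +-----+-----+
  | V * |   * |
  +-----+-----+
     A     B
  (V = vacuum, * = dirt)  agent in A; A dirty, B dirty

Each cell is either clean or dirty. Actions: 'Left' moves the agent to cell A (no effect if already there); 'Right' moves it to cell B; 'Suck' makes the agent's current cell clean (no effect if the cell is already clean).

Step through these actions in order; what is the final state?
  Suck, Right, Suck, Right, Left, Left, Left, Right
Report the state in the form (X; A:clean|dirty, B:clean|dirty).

(B; A:clean, B:clean)

Suck (#1): (A; A:clean, B:dirty)
Right (#2): (B; A:clean, B:dirty)
Suck (#3): (B; A:clean, B:clean)
Right (#4): (B; A:clean, B:clean)
Left (#5): (A; A:clean, B:clean)
Left (#6): (A; A:clean, B:clean)
Left (#7): (A; A:clean, B:clean)
Right (#8): (B; A:clean, B:clean)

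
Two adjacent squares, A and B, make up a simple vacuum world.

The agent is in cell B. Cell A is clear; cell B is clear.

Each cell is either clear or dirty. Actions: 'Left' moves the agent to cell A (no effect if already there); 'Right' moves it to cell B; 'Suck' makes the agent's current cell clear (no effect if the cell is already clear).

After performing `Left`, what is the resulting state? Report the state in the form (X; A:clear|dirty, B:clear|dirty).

start: (B; A:clear, B:clear)
step 1/1 (Left): (A; A:clear, B:clear)

(A; A:clear, B:clear)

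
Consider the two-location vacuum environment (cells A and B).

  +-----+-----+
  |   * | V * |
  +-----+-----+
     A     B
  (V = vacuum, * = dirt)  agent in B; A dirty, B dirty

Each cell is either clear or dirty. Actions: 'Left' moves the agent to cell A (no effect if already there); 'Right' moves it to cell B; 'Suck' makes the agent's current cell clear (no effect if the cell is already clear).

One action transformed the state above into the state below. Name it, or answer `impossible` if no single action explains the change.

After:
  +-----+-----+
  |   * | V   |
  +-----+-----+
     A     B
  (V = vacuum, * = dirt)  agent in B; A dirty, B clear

Suck

try  Left: (A; A:dirty, B:dirty)
try Right: (B; A:dirty, B:dirty)
try  Suck: (B; A:dirty, B:clear)  ← match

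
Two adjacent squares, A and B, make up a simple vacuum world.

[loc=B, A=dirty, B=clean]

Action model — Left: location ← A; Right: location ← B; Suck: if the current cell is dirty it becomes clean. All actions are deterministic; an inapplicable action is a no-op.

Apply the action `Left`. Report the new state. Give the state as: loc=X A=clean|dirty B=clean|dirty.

start: loc=B A=dirty B=clean
t=1 Left ⇒ loc=A A=dirty B=clean

loc=A A=dirty B=clean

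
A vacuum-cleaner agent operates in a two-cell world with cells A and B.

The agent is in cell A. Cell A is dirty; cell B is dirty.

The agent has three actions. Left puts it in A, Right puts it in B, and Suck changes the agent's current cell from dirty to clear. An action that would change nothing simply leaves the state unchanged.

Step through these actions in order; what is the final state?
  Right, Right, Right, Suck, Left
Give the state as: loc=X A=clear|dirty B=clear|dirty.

1. Right → loc=B A=dirty B=dirty
2. Right → loc=B A=dirty B=dirty
3. Right → loc=B A=dirty B=dirty
4. Suck → loc=B A=dirty B=clear
5. Left → loc=A A=dirty B=clear

loc=A A=dirty B=clear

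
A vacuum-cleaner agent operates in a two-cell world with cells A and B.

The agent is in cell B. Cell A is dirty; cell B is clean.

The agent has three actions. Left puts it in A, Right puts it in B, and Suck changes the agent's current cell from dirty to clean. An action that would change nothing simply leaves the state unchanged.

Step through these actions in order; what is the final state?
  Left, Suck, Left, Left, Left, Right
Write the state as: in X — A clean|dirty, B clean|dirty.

in B — A clean, B clean

1. Left → in A — A dirty, B clean
2. Suck → in A — A clean, B clean
3. Left → in A — A clean, B clean
4. Left → in A — A clean, B clean
5. Left → in A — A clean, B clean
6. Right → in B — A clean, B clean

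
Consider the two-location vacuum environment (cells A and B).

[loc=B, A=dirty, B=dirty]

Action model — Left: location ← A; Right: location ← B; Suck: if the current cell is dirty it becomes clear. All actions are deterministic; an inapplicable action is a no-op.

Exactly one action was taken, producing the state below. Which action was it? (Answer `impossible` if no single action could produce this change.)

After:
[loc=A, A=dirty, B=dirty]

Left

try  Left: loc=A A=dirty B=dirty  ← match
try Right: loc=B A=dirty B=dirty
try  Suck: loc=B A=dirty B=clear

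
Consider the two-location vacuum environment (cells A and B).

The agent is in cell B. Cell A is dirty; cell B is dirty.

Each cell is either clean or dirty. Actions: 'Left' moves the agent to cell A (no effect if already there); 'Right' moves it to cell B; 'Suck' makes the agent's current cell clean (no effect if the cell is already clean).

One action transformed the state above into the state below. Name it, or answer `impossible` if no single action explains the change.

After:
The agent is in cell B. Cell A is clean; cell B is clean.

try  Left: loc=A A=dirty B=dirty
try Right: loc=B A=dirty B=dirty
try  Suck: loc=B A=dirty B=clean
no single action produces the after-state

impossible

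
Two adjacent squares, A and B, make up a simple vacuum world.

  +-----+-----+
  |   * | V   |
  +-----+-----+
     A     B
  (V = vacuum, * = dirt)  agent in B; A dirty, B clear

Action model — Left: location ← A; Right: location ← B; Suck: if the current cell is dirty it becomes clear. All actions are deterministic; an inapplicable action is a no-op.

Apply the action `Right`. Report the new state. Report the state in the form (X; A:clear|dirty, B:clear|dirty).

start: (B; A:dirty, B:clear)
step 1/1 (Right): (B; A:dirty, B:clear)

(B; A:dirty, B:clear)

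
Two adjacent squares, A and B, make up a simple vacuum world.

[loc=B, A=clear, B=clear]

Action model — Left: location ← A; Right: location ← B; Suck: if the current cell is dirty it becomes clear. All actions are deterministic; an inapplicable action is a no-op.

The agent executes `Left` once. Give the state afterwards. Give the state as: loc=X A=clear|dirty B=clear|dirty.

start: loc=B A=clear B=clear
1. Left → loc=A A=clear B=clear

loc=A A=clear B=clear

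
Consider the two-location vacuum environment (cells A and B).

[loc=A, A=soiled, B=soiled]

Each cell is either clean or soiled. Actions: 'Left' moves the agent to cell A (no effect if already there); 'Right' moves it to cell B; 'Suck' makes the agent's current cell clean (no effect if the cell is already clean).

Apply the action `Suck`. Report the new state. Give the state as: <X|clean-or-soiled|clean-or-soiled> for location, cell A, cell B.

<A|clean|soiled>

start: <A|soiled|soiled>
[1] after Suck: <A|clean|soiled>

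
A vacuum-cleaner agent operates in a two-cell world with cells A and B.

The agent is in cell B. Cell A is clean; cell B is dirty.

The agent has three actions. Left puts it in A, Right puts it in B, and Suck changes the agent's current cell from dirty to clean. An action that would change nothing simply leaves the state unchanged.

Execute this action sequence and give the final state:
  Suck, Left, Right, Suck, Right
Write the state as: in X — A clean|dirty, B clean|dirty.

[1] after Suck: in B — A clean, B clean
[2] after Left: in A — A clean, B clean
[3] after Right: in B — A clean, B clean
[4] after Suck: in B — A clean, B clean
[5] after Right: in B — A clean, B clean

in B — A clean, B clean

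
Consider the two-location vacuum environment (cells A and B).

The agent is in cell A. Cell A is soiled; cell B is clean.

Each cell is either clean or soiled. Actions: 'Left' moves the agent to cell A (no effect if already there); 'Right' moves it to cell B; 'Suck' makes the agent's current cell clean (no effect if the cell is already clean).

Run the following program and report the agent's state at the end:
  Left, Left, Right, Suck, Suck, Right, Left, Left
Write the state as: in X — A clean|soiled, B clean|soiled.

in A — A soiled, B clean

t=1 Left ⇒ in A — A soiled, B clean
t=2 Left ⇒ in A — A soiled, B clean
t=3 Right ⇒ in B — A soiled, B clean
t=4 Suck ⇒ in B — A soiled, B clean
t=5 Suck ⇒ in B — A soiled, B clean
t=6 Right ⇒ in B — A soiled, B clean
t=7 Left ⇒ in A — A soiled, B clean
t=8 Left ⇒ in A — A soiled, B clean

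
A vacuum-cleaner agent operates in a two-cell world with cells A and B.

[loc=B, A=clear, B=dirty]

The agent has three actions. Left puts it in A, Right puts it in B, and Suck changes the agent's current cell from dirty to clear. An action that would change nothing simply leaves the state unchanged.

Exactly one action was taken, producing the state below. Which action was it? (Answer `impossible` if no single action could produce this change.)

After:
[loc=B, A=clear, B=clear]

try  Left: <A|clear|dirty>
try Right: <B|clear|dirty>
try  Suck: <B|clear|clear>  ← match

Suck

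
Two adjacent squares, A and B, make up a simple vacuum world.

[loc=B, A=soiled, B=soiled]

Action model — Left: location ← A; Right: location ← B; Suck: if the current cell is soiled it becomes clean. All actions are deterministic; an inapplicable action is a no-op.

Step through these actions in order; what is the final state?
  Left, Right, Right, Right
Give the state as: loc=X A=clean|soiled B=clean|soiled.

step 1/4 (Left): loc=A A=soiled B=soiled
step 2/4 (Right): loc=B A=soiled B=soiled
step 3/4 (Right): loc=B A=soiled B=soiled
step 4/4 (Right): loc=B A=soiled B=soiled

loc=B A=soiled B=soiled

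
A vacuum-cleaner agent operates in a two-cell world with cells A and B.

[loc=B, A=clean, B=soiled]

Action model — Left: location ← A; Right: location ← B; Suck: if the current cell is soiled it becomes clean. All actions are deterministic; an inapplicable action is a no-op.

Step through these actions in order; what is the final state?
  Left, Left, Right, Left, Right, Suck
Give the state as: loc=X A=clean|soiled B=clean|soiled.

1. Left → loc=A A=clean B=soiled
2. Left → loc=A A=clean B=soiled
3. Right → loc=B A=clean B=soiled
4. Left → loc=A A=clean B=soiled
5. Right → loc=B A=clean B=soiled
6. Suck → loc=B A=clean B=clean

loc=B A=clean B=clean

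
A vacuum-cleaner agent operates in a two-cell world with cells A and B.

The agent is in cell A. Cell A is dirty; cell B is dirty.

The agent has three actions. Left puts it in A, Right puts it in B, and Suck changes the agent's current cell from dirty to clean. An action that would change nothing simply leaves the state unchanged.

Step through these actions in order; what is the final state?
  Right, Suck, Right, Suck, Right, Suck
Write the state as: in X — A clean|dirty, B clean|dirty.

in B — A dirty, B clean

[1] after Right: in B — A dirty, B dirty
[2] after Suck: in B — A dirty, B clean
[3] after Right: in B — A dirty, B clean
[4] after Suck: in B — A dirty, B clean
[5] after Right: in B — A dirty, B clean
[6] after Suck: in B — A dirty, B clean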